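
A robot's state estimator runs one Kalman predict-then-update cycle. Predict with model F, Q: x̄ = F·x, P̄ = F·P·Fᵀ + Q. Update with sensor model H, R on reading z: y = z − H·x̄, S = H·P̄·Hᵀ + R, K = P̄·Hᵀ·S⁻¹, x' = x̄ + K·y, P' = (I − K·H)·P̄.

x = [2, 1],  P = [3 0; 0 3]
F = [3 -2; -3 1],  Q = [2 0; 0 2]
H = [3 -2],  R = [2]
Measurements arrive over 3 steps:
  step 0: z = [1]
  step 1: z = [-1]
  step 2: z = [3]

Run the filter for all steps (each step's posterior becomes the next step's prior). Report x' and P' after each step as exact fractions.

step 0: x' = [-389/895, -1052/895], P' = [974/895 1272/895; 1272/895 2071/895]
step 1: x' = [10911/35737, 32497/35737], P' = [38728/35737 51268/35737; 51268/35737 84087/35737]
step 2: x' = [130390/697921, -800416/697921], P' = [761141/697921 1008186/697921; 1008186/697921 1652017/697921]

step 0: x̄ = F·x = [4, -5]
step 0: P̄ = F·P·Fᵀ + Q = [41 -33; -33 32]
step 0: y = z − H·x̄ = [-21]
step 0: S = H·P̄·Hᵀ + R = [895]
step 0: K = P̄·Hᵀ·S⁻¹ = [189/895; -163/895]
step 0: x' = x̄ + K·y = [-389/895, -1052/895]
step 0: P' = (I − K·H)·P̄ = [974/895 1272/895; 1272/895 2071/895]
step 1: x̄ = F·x = [937/895, 23/179]
step 1: P̄ = F·P·Fᵀ + Q = [3576/895 -292/179; -292/179 999/179]
step 1: y = z − H·x̄ = [-3476/895]
step 1: S = H·P̄·Hᵀ + R = [71474/895]
step 1: K = P̄·Hᵀ·S⁻¹ = [6824/35737; -7185/35737]
step 1: x' = x̄ + K·y = [10911/35737, 32497/35737]
step 1: P' = (I − K·H)·P̄ = [38728/35737 51268/35737; 51268/35737 84087/35737]
step 2: x̄ = F·x = [-32261/35737, -236/35737]
step 2: P̄ = F·P·Fᵀ + Q = [141158/35737 -55314/35737; -55314/35737 196505/35737]
step 2: y = z − H·x̄ = [203522/35737]
step 2: S = H·P̄·Hᵀ + R = [2791684/35737]
step 2: K = P̄·Hᵀ·S⁻¹ = [267051/1395842; -139738/697921]
step 2: x' = x̄ + K·y = [130390/697921, -800416/697921]
step 2: P' = (I − K·H)·P̄ = [761141/697921 1008186/697921; 1008186/697921 1652017/697921]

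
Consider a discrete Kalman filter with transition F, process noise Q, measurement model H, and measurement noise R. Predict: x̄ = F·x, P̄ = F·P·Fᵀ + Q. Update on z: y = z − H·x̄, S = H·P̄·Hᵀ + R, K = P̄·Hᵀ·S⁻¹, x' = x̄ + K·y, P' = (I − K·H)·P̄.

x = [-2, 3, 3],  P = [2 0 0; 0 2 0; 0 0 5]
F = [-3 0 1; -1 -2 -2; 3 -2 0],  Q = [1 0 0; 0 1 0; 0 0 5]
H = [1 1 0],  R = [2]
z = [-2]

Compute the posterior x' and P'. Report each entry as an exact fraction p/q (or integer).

x' = [421/49, -517/49, -572/49]
P' = [776/49 -736/49 -562/49; -736/49 790/49 530/49; -562/49 530/49 1263/49]

x̄ = F·x = [9, -10, -12]
P̄ = F·P·Fᵀ + Q = [24 -4 -18; -4 31 2; -18 2 31]
y = z − H·x̄ = [-1]
S = H·P̄·Hᵀ + R = [49]
K = P̄·Hᵀ·S⁻¹ = [20/49; 27/49; -16/49]
x' = x̄ + K·y = [421/49, -517/49, -572/49]
P' = (I − K·H)·P̄ = [776/49 -736/49 -562/49; -736/49 790/49 530/49; -562/49 530/49 1263/49]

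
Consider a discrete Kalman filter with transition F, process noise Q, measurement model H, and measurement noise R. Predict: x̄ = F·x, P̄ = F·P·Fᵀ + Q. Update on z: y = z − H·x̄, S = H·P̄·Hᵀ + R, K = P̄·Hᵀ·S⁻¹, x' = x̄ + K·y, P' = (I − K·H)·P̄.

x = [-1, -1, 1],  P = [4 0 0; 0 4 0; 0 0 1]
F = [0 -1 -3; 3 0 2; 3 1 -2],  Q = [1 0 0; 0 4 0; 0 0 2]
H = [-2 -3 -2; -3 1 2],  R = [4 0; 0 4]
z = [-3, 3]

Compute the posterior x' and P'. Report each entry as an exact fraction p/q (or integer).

x' = [-61946/51347, 151071/51347, -90488/51347]
P' = [63936/51347 -119804/51347 130828/51347; -119804/51347 299596/51347 -316912/51347; 130828/51347 -316912/51347 361314/51347]

x̄ = F·x = [-2, -1, -6]
P̄ = F·P·Fᵀ + Q = [14 -6 2; -6 44 32; 2 32 46]
y = z − H·x̄ = [-22, 10]
S = H·P̄·Hᵀ + R = [968 -526; -526 498]
K = P̄·Hᵀ·S⁻¹ = [-7529/51347 -12489/51347; -6339/51347 6296/51347; -8387/51347 3308/51347]
x' = x̄ + K·y = [-61946/51347, 151071/51347, -90488/51347]
P' = (I − K·H)·P̄ = [63936/51347 -119804/51347 130828/51347; -119804/51347 299596/51347 -316912/51347; 130828/51347 -316912/51347 361314/51347]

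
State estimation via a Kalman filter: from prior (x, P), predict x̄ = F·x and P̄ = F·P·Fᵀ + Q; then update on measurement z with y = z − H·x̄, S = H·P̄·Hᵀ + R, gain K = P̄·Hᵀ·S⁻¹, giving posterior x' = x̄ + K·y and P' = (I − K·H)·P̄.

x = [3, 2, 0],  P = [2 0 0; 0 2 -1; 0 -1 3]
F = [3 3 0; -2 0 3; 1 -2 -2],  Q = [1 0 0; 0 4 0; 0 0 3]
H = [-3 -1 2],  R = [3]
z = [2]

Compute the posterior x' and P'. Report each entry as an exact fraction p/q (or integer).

x̄ = F·x = [15, -6, -1]
P̄ = F·P·Fᵀ + Q = [37 -21 0; -21 39 -16; 0 -16 17]
y = z − H·x̄ = [43]
S = H·P̄·Hᵀ + R = [381]
K = P̄·Hᵀ·S⁻¹ = [-30/127; -8/381; 50/381]
x' = x̄ + K·y = [615/127, -2630/381, 1769/381]
P' = (I − K·H)·P̄ = [1999/127 -2907/127 1500/127; -2907/127 14795/381 -5696/381; 1500/127 -5696/381 3977/381]

x' = [615/127, -2630/381, 1769/381]
P' = [1999/127 -2907/127 1500/127; -2907/127 14795/381 -5696/381; 1500/127 -5696/381 3977/381]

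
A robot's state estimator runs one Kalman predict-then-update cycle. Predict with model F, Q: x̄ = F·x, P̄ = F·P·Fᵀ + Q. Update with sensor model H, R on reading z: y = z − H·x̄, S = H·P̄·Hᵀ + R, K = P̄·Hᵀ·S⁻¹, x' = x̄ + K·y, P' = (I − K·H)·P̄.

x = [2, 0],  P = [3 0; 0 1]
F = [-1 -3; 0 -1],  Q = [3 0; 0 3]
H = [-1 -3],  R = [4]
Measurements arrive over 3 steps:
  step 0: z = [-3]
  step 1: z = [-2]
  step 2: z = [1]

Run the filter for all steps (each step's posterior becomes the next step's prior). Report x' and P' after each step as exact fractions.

step 0: x' = [-26/73, 75/73], P' = [519/73 -141/73; -141/73 67/73]
step 1: x' = [-4873/3721, 3345/3721], P' = [18990/3721 -5430/3721; -5430/3721 3034/3721]
step 2: x' = [-38069/47392, -6933/47392], P' = [921207/189568 -259209/189568; -259209/189568 148087/189568]

step 0: x̄ = F·x = [-2, 0]
step 0: P̄ = F·P·Fᵀ + Q = [15 3; 3 4]
step 0: y = z − H·x̄ = [-5]
step 0: S = H·P̄·Hᵀ + R = [73]
step 0: K = P̄·Hᵀ·S⁻¹ = [-24/73; -15/73]
step 0: x' = x̄ + K·y = [-26/73, 75/73]
step 0: P' = (I − K·H)·P̄ = [519/73 -141/73; -141/73 67/73]
step 1: x̄ = F·x = [-199/73, -75/73]
step 1: P̄ = F·P·Fᵀ + Q = [495/73 60/73; 60/73 286/73]
step 1: y = z − H·x̄ = [-570/73]
step 1: S = H·P̄·Hᵀ + R = [3721/73]
step 1: K = P̄·Hᵀ·S⁻¹ = [-675/3721; -918/3721]
step 1: x' = x̄ + K·y = [-4873/3721, 3345/3721]
step 1: P' = (I − K·H)·P̄ = [18990/3721 -5430/3721; -5430/3721 3034/3721]
step 2: x̄ = F·x = [-5162/3721, -3345/3721]
step 2: P̄ = F·P·Fᵀ + Q = [24879/3721 3672/3721; 3672/3721 14197/3721]
step 2: y = z − H·x̄ = [-11476/3721]
step 2: S = H·P̄·Hᵀ + R = [189568/3721]
step 2: K = P̄·Hᵀ·S⁻¹ = [-35895/189568; -46263/189568]
step 2: x' = x̄ + K·y = [-38069/47392, -6933/47392]
step 2: P' = (I − K·H)·P̄ = [921207/189568 -259209/189568; -259209/189568 148087/189568]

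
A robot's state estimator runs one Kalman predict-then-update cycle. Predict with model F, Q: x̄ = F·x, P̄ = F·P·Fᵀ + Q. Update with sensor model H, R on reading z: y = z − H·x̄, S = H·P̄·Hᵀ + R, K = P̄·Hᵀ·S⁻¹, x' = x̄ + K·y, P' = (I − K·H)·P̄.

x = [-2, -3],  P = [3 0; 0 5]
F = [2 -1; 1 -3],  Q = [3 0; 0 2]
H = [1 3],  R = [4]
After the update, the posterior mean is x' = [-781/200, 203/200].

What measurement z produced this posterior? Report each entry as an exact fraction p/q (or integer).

x̄ = F·x = [-1, 7]
P̄ = F·P·Fᵀ + Q = [20 21; 21 50]
S = H·P̄·Hᵀ + R = [600]
K = P̄·Hᵀ·S⁻¹ = [83/600; 57/200]
x' − x̄ = [-581/200, -1197/200] = K·y
y = (KᵀK)⁻¹·Kᵀ·(x' − x̄) = [-21]
z = y + H·x̄ = [-21] + [20] = [-1]

z = [-1]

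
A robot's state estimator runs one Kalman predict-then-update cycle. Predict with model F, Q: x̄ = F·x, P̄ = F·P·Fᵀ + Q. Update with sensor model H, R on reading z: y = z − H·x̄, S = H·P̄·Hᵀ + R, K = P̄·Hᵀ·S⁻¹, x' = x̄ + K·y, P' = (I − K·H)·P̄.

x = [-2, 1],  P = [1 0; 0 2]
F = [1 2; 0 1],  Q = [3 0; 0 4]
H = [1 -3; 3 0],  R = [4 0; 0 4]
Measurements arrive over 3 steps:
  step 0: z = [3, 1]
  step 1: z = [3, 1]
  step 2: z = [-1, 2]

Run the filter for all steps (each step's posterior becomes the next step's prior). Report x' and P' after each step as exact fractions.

step 0: x' = [9/28, -463/644], P' = [3/7 1/7; 1/7 73/161]
step 1: x' = [91006/385043, -338478/385043], P' = [158652/385043 50596/385043; 50596/385043 171112/385043]
step 2: x' = [112122905/226528729, 13017345/32361247], P' = [93219248/226528729 4244316/32361247; 4244316/32361247 14377368/32361247]

step 0: x̄ = F·x = [0, 1]
step 0: P̄ = F·P·Fᵀ + Q = [12 4; 4 6]
step 0: y = z − H·x̄ = [6, 1]
step 0: S = H·P̄·Hᵀ + R = [46 0; 0 112]
step 0: K = P̄·Hᵀ·S⁻¹ = [0 9/28; -7/23 3/28]
step 0: x' = x̄ + K·y = [9/28, -463/644]
step 0: P' = (I − K·H)·P̄ = [3/7 1/7; 1/7 73/161]
step 1: x̄ = F·x = [-719/644, -463/644]
step 1: P̄ = F·P·Fᵀ + Q = [936/161 169/161; 169/161 717/161]
step 1: y = z − H·x̄ = [631/322, 2801/644]
step 1: S = H·P̄·Hᵀ + R = [7019/161 1287/161; 1287/161 9068/161]
step 1: K = P̄·Hᵀ·S⁻¹ = [1716/385043 118989/385043; -115685/385043 37947/385043]
step 1: x' = x̄ + K·y = [91006/385043, -338478/385043]
step 1: P' = (I − K·H)·P̄ = [158652/385043 50596/385043; 50596/385043 171112/385043]
step 2: x̄ = F·x = [-585950/385043, -338478/385043]
step 2: P̄ = F·P·Fᵀ + Q = [2200613/385043 392820/385043; 392820/385043 1711284/385043]
step 2: y = z − H·x̄ = [-814527/385043, 2527936/385043]
step 2: S = H·P̄·Hᵀ + R = [16785421/385043 3066459/385043; 3066459/385043 21345689/385043]
step 2: K = P̄·Hᵀ·S⁻¹ = [1022153/226528729 69914436/226528729; -9721947/32361247 3183237/32361247]
step 2: x' = x̄ + K·y = [112122905/226528729, 13017345/32361247]
step 2: P' = (I − K·H)·P̄ = [93219248/226528729 4244316/32361247; 4244316/32361247 14377368/32361247]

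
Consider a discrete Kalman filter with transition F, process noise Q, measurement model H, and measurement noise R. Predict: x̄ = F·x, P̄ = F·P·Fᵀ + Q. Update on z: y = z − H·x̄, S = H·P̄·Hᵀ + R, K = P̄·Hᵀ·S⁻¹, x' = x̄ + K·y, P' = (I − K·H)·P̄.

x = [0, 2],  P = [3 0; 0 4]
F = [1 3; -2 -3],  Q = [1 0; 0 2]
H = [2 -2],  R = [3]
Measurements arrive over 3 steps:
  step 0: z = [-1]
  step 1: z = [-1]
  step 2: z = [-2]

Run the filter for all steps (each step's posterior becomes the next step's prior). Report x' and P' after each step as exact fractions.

step 0: x̄ = F·x = [6, -6]
step 0: P̄ = F·P·Fᵀ + Q = [40 -42; -42 50]
step 0: y = z − H·x̄ = [-25]
step 0: S = H·P̄·Hᵀ + R = [699]
step 0: K = P̄·Hᵀ·S⁻¹ = [164/699; -184/699]
step 0: x' = x̄ + K·y = [94/699, 406/699]
step 0: P' = (I − K·H)·P̄ = [1064/699 818/699; 818/699 1094/699]
step 1: x̄ = F·x = [1312/699, -1406/699]
step 1: P̄ = F·P·Fᵀ + Q = [16517/699 -19336/699; -19336/699 25316/699]
step 1: y = z − H·x̄ = [-2045/233]
step 1: S = H·P̄·Hᵀ + R = [108039/233]
step 1: K = P̄·Hᵀ·S⁻¹ = [23902/108039; -29768/108039]
step 1: x' = x̄ + K·y = [-6998/108039, 43954/108039]
step 1: P' = (I − K·H)·P̄ = [100949/108039 65096/108039; 65096/108039 109748/108039]
step 2: x̄ = F·x = [124864/108039, -117866/108039]
step 2: P̄ = F·P·Fᵀ + Q = [1587296/108039 -1775494/108039; -1775494/108039 2388758/108039]
step 2: y = z − H·x̄ = [-233846/36013]
step 2: S = H·P̄·Hᵀ + R = [10144095/36013]
step 2: K = P̄·Hᵀ·S⁻¹ = [448372/2028819; -2776168/10144095]
step 2: x' = x̄ + K·y = [-566680/2028819, 6959926/10144095]
step 2: P' = (I − K·H)·P̄ = [631792/676273 407606/676273; 407606/676273 3426114/3381365]

step 0: x' = [94/699, 406/699], P' = [1064/699 818/699; 818/699 1094/699]
step 1: x' = [-6998/108039, 43954/108039], P' = [100949/108039 65096/108039; 65096/108039 109748/108039]
step 2: x' = [-566680/2028819, 6959926/10144095], P' = [631792/676273 407606/676273; 407606/676273 3426114/3381365]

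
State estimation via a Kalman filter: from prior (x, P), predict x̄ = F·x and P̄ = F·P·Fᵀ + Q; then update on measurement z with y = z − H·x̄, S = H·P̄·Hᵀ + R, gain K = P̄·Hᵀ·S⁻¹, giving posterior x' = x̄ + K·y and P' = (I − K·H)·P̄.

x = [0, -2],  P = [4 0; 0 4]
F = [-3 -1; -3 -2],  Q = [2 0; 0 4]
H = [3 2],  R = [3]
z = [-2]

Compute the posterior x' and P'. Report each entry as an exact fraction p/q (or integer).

x' = [-1158/1133, 628/1133]
P' = [1790/1133 -2364/1133; -2364/1133 3912/1133]

x̄ = F·x = [2, 4]
P̄ = F·P·Fᵀ + Q = [42 44; 44 56]
y = z − H·x̄ = [-16]
S = H·P̄·Hᵀ + R = [1133]
K = P̄·Hᵀ·S⁻¹ = [214/1133; 244/1133]
x' = x̄ + K·y = [-1158/1133, 628/1133]
P' = (I − K·H)·P̄ = [1790/1133 -2364/1133; -2364/1133 3912/1133]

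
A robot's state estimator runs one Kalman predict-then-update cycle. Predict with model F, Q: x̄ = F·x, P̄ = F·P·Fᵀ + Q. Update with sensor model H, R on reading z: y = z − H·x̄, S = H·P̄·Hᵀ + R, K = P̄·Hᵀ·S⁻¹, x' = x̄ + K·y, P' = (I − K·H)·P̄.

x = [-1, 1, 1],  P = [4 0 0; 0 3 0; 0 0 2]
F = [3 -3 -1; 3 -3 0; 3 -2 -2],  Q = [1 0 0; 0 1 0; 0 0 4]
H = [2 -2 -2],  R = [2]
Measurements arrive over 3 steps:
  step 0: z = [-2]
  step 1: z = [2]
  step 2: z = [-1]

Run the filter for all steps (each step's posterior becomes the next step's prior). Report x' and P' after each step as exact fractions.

step 0: x̄ = F·x = [-7, -6, -7]
step 0: P̄ = F·P·Fᵀ + Q = [66 63 58; 63 64 54; 58 54 60]
step 0: y = z − H·x̄ = [-14]
step 0: S = H·P̄·Hᵀ + R = [226]
step 0: K = P̄·Hᵀ·S⁻¹ = [-55/113; -55/113; -56/113]
step 0: x' = x̄ + K·y = [-21/113, 92/113, -7/113]
step 0: P' = (I − K·H)·P̄ = [1408/113 1069/113 394/113; 1069/113 1182/113 -58/113; 394/113 -58/113 508/113]
step 1: x̄ = F·x = [-332/113, -3, -233/113]
step 1: P̄ = F·P·Fᵀ + Q = [1977/113 24 735/113; 24 37 9; 735/113 9 1864/113]
step 1: y = z − H·x̄ = [-254/113]
step 1: S = H·P̄·Hᵀ + R = [12874/113]
step 1: K = P̄·Hᵀ·S⁻¹ = [-1470/6437; -2486/6437; -2146/6437]
step 1: x' = x̄ + K·y = [-15608/6437, -13723/6437, -8449/6437]
step 1: P' = (I − K·H)·P̄ = [74373/6437 89808/6437 -13965/6437; 89808/6437 128785/6437 -36491/6437; -13965/6437 -36491/6437 24672/6437]
step 2: x̄ = F·x = [2794/6437, -5655/6437, -2480/6437]
step 2: P̄ = F·P·Fᵀ + Q = [107831/6437 144300/6437 -21952/6437; 144300/6437 218315/6437 -40209/6437; -21952/6437 -40209/6437 106889/6437]
step 2: y = z − H·x̄ = [-28295/6437]
step 2: S = H·P̄·Hᵀ + R = [444558/6437]
step 2: K = P̄·Hᵀ·S⁻¹ = [-4839/74093; -33806/222279; -29544/74093]
step 2: x' = x̄ + K·y = [53431/74093, -46675/222279, 101320/74093]
step 2: P' = (I − K·H)·P̄ = [1219361/74093 1610136/74093 -385936/74093; 1610136/74093 7183649/222279 -773145/74093; -385936/74093 -773145/74093 416753/74093]

step 0: x' = [-21/113, 92/113, -7/113], P' = [1408/113 1069/113 394/113; 1069/113 1182/113 -58/113; 394/113 -58/113 508/113]
step 1: x' = [-15608/6437, -13723/6437, -8449/6437], P' = [74373/6437 89808/6437 -13965/6437; 89808/6437 128785/6437 -36491/6437; -13965/6437 -36491/6437 24672/6437]
step 2: x' = [53431/74093, -46675/222279, 101320/74093], P' = [1219361/74093 1610136/74093 -385936/74093; 1610136/74093 7183649/222279 -773145/74093; -385936/74093 -773145/74093 416753/74093]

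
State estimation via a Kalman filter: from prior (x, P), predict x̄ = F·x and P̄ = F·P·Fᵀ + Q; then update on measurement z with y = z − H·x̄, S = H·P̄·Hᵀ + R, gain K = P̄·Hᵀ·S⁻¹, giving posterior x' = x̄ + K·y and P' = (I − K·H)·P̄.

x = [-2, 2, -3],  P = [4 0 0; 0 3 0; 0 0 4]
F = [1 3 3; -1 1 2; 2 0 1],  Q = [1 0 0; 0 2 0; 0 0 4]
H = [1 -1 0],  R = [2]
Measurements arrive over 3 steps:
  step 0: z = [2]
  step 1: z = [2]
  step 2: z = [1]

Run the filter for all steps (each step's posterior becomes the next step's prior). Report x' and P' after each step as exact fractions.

step 0: x̄ = F·x = [-5, -2, -7]
step 0: P̄ = F·P·Fᵀ + Q = [68 29 20; 29 25 0; 20 0 24]
step 0: y = z − H·x̄ = [5]
step 0: S = H·P̄·Hᵀ + R = [37]
step 0: K = P̄·Hᵀ·S⁻¹ = [39/37; 4/37; 20/37]
step 0: x' = x̄ + K·y = [10/37, -54/37, -159/37]
step 0: P' = (I − K·H)·P̄ = [995/37 917/37 -40/37; 917/37 909/37 -80/37; -40/37 -80/37 488/37]
step 1: x̄ = F·x = [-17, -382/37, -139/37]
step 1: P̄ = F·P·Fᵀ + Q = [471 58 228; 58 1936/37 620/37; 228 620/37 4456/37]
step 1: y = z − H·x̄ = [321/37]
step 1: S = H·P̄·Hᵀ + R = [15145/37]
step 1: K = P̄·Hᵀ·S⁻¹ = [15281/15145; 42/3029; 7816/15145]
step 1: x' = x̄ + K·y = [-124892/15145, -30908/3029, 10913/15145]
step 1: P' = (I − K·H)·P̄ = [822242/15145 158336/3029 225052/15145; 158336/3029 158252/3029 41884/3029; 225052/15145 41884/3029 172872/15145]
step 2: x̄ = F·x = [-555773/15145, -7822/15145, -238871/15145]
step 2: P̄ = F·P·Fᵀ + Q = [19384527/15145 2665138/15145 9116804/15145; 2665138/15145 689392/15145 1169196/15145; 9116804/15145 1169196/15145 4422628/15145]
step 2: y = z − H·x̄ = [563096/15145]
step 2: S = H·P̄·Hᵀ + R = [14773933/15145]
step 2: K = P̄·Hᵀ·S⁻¹ = [16719389/14773933; 1975746/14773933; 7947608/14773933]
step 2: x' = x̄ + K·y = [79476263/14773933, 65828522/14773933, 62476205/14773933]
step 2: P' = (I − K·H)·P̄ = [452144906/14773933 418706128/14773933 119636956/14773933; 418706128/14773933 414754636/14773933 103741740/14773933; 119636956/14773933 103741740/14773933 143620788/14773933]

step 0: x' = [10/37, -54/37, -159/37], P' = [995/37 917/37 -40/37; 917/37 909/37 -80/37; -40/37 -80/37 488/37]
step 1: x' = [-124892/15145, -30908/3029, 10913/15145], P' = [822242/15145 158336/3029 225052/15145; 158336/3029 158252/3029 41884/3029; 225052/15145 41884/3029 172872/15145]
step 2: x' = [79476263/14773933, 65828522/14773933, 62476205/14773933], P' = [452144906/14773933 418706128/14773933 119636956/14773933; 418706128/14773933 414754636/14773933 103741740/14773933; 119636956/14773933 103741740/14773933 143620788/14773933]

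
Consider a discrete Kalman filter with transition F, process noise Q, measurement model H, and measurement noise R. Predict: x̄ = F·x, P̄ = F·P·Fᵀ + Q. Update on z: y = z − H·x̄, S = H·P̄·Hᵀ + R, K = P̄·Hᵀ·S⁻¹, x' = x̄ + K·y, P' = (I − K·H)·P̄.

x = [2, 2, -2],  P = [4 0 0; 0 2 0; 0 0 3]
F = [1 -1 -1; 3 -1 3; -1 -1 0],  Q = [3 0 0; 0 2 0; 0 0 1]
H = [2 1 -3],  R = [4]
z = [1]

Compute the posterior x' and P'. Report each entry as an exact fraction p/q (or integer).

x' = [9/22, -151/22, -53/22]
P' = [2207/286 -2315/286 653/286; -2315/286 7713/286 885/286; 653/286 885/286 777/286]

x̄ = F·x = [2, -2, -4]
P̄ = F·P·Fᵀ + Q = [12 5 -2; 5 67 -10; -2 -10 7]
y = z − H·x̄ = [-13]
S = H·P̄·Hᵀ + R = [286]
K = P̄·Hᵀ·S⁻¹ = [35/286; 107/286; -35/286]
x' = x̄ + K·y = [9/22, -151/22, -53/22]
P' = (I − K·H)·P̄ = [2207/286 -2315/286 653/286; -2315/286 7713/286 885/286; 653/286 885/286 777/286]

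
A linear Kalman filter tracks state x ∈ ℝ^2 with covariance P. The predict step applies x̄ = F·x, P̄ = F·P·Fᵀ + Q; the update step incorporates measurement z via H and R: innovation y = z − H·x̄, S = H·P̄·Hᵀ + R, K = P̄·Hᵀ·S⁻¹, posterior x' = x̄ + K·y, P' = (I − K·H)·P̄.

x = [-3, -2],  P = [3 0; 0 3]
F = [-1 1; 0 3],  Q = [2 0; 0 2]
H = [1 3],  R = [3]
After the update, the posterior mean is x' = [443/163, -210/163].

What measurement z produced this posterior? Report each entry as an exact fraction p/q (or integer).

z = [-1]

x̄ = F·x = [1, -6]
P̄ = F·P·Fᵀ + Q = [8 9; 9 29]
S = H·P̄·Hᵀ + R = [326]
K = P̄·Hᵀ·S⁻¹ = [35/326; 48/163]
x' − x̄ = [280/163, 768/163] = K·y
y = (KᵀK)⁻¹·Kᵀ·(x' − x̄) = [16]
z = y + H·x̄ = [16] + [-17] = [-1]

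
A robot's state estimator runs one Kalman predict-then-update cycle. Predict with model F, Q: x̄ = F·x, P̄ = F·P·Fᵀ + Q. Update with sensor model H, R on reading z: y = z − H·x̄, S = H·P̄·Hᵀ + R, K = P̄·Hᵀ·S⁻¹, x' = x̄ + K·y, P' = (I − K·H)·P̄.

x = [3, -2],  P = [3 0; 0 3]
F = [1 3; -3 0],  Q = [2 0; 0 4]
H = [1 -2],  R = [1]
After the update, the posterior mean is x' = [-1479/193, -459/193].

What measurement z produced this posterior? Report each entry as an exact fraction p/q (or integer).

z = [-3]

x̄ = F·x = [-3, -9]
P̄ = F·P·Fᵀ + Q = [32 -9; -9 31]
S = H·P̄·Hᵀ + R = [193]
K = P̄·Hᵀ·S⁻¹ = [50/193; -71/193]
x' − x̄ = [-900/193, 1278/193] = K·y
y = (KᵀK)⁻¹·Kᵀ·(x' − x̄) = [-18]
z = y + H·x̄ = [-18] + [15] = [-3]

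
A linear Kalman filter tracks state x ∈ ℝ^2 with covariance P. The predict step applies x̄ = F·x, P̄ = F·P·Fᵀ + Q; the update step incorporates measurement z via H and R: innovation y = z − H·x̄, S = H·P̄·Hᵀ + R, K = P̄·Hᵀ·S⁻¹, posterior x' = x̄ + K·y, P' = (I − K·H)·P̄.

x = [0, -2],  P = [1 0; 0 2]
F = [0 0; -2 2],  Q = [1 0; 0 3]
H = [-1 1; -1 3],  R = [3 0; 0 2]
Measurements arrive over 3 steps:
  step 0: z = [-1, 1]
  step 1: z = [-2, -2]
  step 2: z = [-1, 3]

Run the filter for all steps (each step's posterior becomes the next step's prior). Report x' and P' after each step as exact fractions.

step 0: x' = [75/506, 11/46], P' = [441/506 15/46; 15/46 15/46]
step 1: x' = [42/143, -8/13], P' = [1719/2002 57/182; 57/182 57/182]
step 2: x' = [387/2002, 151/182], P' = [1719/2002 57/182; 57/182 57/182]

step 0: x̄ = F·x = [0, -4]
step 0: P̄ = F·P·Fᵀ + Q = [1 0; 0 15]
step 0: y = z − H·x̄ = [3, 13]
step 0: S = H·P̄·Hᵀ + R = [19 46; 46 138]
step 0: K = P̄·Hᵀ·S⁻¹ = [-2/11 27/506; 0 15/46]
step 0: x' = x̄ + K·y = [75/506, 11/46]
step 0: P' = (I − K·H)·P̄ = [441/506 15/46; 15/46 15/46]
step 1: x̄ = F·x = [0, 2/11]
step 1: P̄ = F·P·Fᵀ + Q = [1 0; 0 57/11]
step 1: y = z − H·x̄ = [-24/11, -28/11]
step 1: S = H·P̄·Hᵀ + R = [101/11 182/11; 182/11 546/11]
step 1: K = P̄·Hᵀ·S⁻¹ = [-2/11 81/2002; 0 57/182]
step 1: x' = x̄ + K·y = [42/143, -8/13]
step 1: P' = (I − K·H)·P̄ = [1719/2002 57/182; 57/182 57/182]
step 2: x̄ = F·x = [0, -20/11]
step 2: P̄ = F·P·Fᵀ + Q = [1 0; 0 57/11]
step 2: y = z − H·x̄ = [9/11, 93/11]
step 2: S = H·P̄·Hᵀ + R = [101/11 182/11; 182/11 546/11]
step 2: K = P̄·Hᵀ·S⁻¹ = [-2/11 81/2002; 0 57/182]
step 2: x' = x̄ + K·y = [387/2002, 151/182]
step 2: P' = (I − K·H)·P̄ = [1719/2002 57/182; 57/182 57/182]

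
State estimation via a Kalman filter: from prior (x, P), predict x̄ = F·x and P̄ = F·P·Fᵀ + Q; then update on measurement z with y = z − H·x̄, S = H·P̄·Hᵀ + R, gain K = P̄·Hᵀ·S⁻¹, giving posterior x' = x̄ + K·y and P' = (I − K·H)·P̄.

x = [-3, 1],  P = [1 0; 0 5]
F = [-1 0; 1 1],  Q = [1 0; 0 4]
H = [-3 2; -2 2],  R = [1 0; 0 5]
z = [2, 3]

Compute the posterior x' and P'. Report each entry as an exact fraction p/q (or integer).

x̄ = F·x = [3, -2]
P̄ = F·P·Fᵀ + Q = [2 -1; -1 10]
y = z − H·x̄ = [15, 13]
S = H·P̄·Hᵀ + R = [71 62; 62 61]
K = P̄·Hᵀ·S⁻¹ = [-116/487 70/487; 39/487 136/487]
x' = x̄ + K·y = [631/487, 1379/487]
P' = (I − K·H)·P̄ = [466/487 641/487; 641/487 981/487]

x' = [631/487, 1379/487]
P' = [466/487 641/487; 641/487 981/487]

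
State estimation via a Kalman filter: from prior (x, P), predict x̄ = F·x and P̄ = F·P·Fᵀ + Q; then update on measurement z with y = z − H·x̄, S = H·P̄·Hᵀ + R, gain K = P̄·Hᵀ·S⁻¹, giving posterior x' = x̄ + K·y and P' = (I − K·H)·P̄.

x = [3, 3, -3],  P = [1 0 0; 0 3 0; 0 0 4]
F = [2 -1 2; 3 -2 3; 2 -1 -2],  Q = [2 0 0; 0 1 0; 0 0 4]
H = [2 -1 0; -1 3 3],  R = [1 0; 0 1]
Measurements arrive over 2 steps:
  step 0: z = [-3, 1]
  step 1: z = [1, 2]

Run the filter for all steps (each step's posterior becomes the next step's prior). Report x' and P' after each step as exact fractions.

step 0: x̄ = F·x = [-3, -6, 9]
step 0: P̄ = F·P·Fᵀ + Q = [25 36 -9; 36 58 -12; -9 -12 27]
step 0: y = z − H·x̄ = [-3, -11]
step 0: S = H·P̄·Hᵀ + R = [15 10; 10 413]
step 0: K = P̄·Hᵀ·S⁻¹ = [5222/6095 140/1219; 4762/6095 278/1219; -3018/6095 174/1219]
step 0: x' = x̄ + K·y = [-41651/6095, -66146/6095, 54339/6095]
step 0: P' = (I − K·H)·P̄ = [40067/6095 74912/6095 -61323/6095; 74912/6095 145062/6095 -119628/6095; -61323/6095 -119628/6095 99477/6095]
step 1: x̄ = F·x = [91522/6095, 170356/6095, -125834/6095]
step 1: P̄ = F·P·Fᵀ + Q = [403708/6095 704524/6095 -392226/6095; 704524/6095 1275017/6095 -710348/6095; -392226/6095 -710348/6095 440042/6095]
step 1: y = z − H·x̄ = [-6593/6095, -1298/265]
step 1: S = H·P̄·Hᵀ + R = [77848/6095 3343/265; 3343/265 51534/265]
step 1: K = P̄·Hᵀ·S⁻¹ = [13283002/14168977 5512092/14168977; 13582309/14168977 10947295/14168977; -9129012/14168977 -4412888/14168977]
step 1: x' = x̄ + K·y = [171392992/14168977, 327711491/14168977, -261035130/14168977]
step 1: P' = (I − K·H)·P̄ = [232066356/14168977 450849710/14168977 -371656894/14168977; 450849710/14168977 888117111/14168977 -734184776/14168977; -371656894/14168977 -734184776/14168977 608828182/14168977]

step 0: x' = [-41651/6095, -66146/6095, 54339/6095], P' = [40067/6095 74912/6095 -61323/6095; 74912/6095 145062/6095 -119628/6095; -61323/6095 -119628/6095 99477/6095]
step 1: x' = [171392992/14168977, 327711491/14168977, -261035130/14168977], P' = [232066356/14168977 450849710/14168977 -371656894/14168977; 450849710/14168977 888117111/14168977 -734184776/14168977; -371656894/14168977 -734184776/14168977 608828182/14168977]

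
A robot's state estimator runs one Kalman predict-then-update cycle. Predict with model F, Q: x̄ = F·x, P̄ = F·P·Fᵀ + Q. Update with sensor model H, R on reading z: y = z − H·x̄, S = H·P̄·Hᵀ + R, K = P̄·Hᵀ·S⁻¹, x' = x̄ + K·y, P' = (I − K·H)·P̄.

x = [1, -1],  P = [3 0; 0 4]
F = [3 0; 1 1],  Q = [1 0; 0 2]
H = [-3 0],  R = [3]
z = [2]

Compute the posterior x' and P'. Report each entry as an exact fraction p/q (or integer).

x' = [-53/85, -99/85]
P' = [28/85 9/85; 9/85 522/85]

x̄ = F·x = [3, 0]
P̄ = F·P·Fᵀ + Q = [28 9; 9 9]
y = z − H·x̄ = [11]
S = H·P̄·Hᵀ + R = [255]
K = P̄·Hᵀ·S⁻¹ = [-28/85; -9/85]
x' = x̄ + K·y = [-53/85, -99/85]
P' = (I − K·H)·P̄ = [28/85 9/85; 9/85 522/85]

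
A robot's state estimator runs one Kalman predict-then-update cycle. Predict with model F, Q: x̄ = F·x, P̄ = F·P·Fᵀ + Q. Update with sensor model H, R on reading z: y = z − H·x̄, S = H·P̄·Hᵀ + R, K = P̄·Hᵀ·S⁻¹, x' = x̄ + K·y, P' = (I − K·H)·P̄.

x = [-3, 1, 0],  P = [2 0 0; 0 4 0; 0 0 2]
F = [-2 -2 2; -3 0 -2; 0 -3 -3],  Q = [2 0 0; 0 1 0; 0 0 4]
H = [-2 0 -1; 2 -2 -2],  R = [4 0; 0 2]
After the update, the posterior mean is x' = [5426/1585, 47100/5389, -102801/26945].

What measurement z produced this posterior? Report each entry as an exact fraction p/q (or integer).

z = [-3, -3]

x̄ = F·x = [4, 9, -3]
P̄ = F·P·Fᵀ + Q = [34 4 12; 4 27 12; 12 12 58]
S = H·P̄·Hᵀ + R = [246 44; 44 446]
K = P̄·Hᵀ·S⁻¹ = [-548/1585 182/1585; -292/5389 -817/5389; -7867/26945 -6232/26945]
x' − x̄ = [-914/1585, -1401/5389, -21966/26945] = K·y
y = (KᵀK)⁻¹·Kᵀ·(x' − x̄) = [2, 1]
z = y + H·x̄ = [2, 1] + [-5, -4] = [-3, -3]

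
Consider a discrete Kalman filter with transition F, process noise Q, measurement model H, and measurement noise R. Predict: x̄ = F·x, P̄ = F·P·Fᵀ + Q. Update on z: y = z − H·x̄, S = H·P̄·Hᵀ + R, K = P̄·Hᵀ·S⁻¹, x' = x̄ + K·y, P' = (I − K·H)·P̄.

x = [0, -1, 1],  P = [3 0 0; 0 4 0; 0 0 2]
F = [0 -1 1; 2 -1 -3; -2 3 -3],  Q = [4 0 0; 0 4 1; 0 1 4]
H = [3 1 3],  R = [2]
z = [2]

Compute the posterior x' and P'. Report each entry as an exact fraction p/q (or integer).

x̄ = F·x = [2, -2, -6]
P̄ = F·P·Fᵀ + Q = [10 -2 -18; -2 38 -5; -18 -5 70]
y = z − H·x̄ = [16]
S = H·P̄·Hᵀ + R = [394]
K = P̄·Hᵀ·S⁻¹ = [-13/197; 17/394; 151/394]
x' = x̄ + K·y = [186/197, -258/197, 26/197]
P' = (I − K·H)·P̄ = [1632/197 -173/197 -1583/197; -173/197 14683/394 -4537/394; -1583/197 -4537/394 4779/394]

x' = [186/197, -258/197, 26/197]
P' = [1632/197 -173/197 -1583/197; -173/197 14683/394 -4537/394; -1583/197 -4537/394 4779/394]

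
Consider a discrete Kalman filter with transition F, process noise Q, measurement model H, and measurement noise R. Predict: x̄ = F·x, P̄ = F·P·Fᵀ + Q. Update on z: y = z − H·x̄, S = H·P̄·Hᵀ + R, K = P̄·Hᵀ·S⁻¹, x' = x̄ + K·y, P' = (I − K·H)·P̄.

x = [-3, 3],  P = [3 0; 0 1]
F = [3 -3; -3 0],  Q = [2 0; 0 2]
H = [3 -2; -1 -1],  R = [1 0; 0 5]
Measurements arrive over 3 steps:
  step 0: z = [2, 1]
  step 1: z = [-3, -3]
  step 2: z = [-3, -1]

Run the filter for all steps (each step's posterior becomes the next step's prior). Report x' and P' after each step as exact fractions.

step 0: x' = [-8456/13253, -25387/13253], P' = [8023/13253 10682/13253; 10682/13253 17303/13253]
step 1: x' = [12503679/14105959, 5495034/2015137], P' = [9126767/14105959 1756294/2015137; 1756294/2015137 2829241/2015137]
step 2: x' = [-2377270782/2221884617, -59689276/2221884617], P' = [10183568581/15553192319 13740847364/15553192319; 13740847364/15553192319 22121511911/15553192319]

step 0: x̄ = F·x = [-18, 9]
step 0: P̄ = F·P·Fᵀ + Q = [38 -27; -27 29]
step 0: y = z − H·x̄ = [74, -8]
step 0: S = H·P̄·Hᵀ + R = [783 -29; -29 18]
step 0: K = P̄·Hᵀ·S⁻¹ = [2705/13253 -129/457; -2560/13253 -193/457]
step 0: x' = x̄ + K·y = [-8456/13253, -25387/13253]
step 0: P' = (I − K·H)·P̄ = [8023/13253 10682/13253; 10682/13253 17303/13253]
step 1: x̄ = F·x = [50793/13253, 25368/13253]
step 1: P̄ = F·P·Fᵀ + Q = [62164/13253 23931/13253; 23931/13253 98713/13253]
step 1: y = z − H·x̄ = [-141402/13253, 36402/13253]
step 1: S = H·P̄·Hᵀ + R = [680409/13253 -12997/13253; -12997/13253 275004/13253]
step 1: K = P̄·Hᵀ·S⁻¹ = [2792185/14105959 -4284165/14105959; -389600/2015137 -917107/2015137]
step 1: x' = x̄ + K·y = [12503679/14105959, 5495034/2015137]
step 1: P' = (I − K·H)·P̄ = [9126767/14105959 1756294/2015137; 1756294/2015137 2829241/2015137]
step 2: x̄ = F·x = [-77884677/14105959, -37511037/14105959]
step 2: P̄ = F·P·Fᵀ + Q = [67301960/14105959 28505619/14105959; 28505619/14105959 110352821/14105959]
step 2: y = z − H·x̄ = [116314080/14105959, -18500239/2015137]
step 2: S = H·P̄·Hᵀ + R = [719167455/14105959 -1386551/2015137; -1386551/2015137 43599402/2015137]
step 2: K = P̄·Hᵀ·S⁻¹ = [438430145/2221884617 -4784883189/15553192319; -431497390/2221884617 -7172471855/15553192319]
step 2: x' = x̄ + K·y = [-2377270782/2221884617, -59689276/2221884617]
step 2: P' = (I − K·H)·P̄ = [10183568581/15553192319 13740847364/15553192319; 13740847364/15553192319 22121511911/15553192319]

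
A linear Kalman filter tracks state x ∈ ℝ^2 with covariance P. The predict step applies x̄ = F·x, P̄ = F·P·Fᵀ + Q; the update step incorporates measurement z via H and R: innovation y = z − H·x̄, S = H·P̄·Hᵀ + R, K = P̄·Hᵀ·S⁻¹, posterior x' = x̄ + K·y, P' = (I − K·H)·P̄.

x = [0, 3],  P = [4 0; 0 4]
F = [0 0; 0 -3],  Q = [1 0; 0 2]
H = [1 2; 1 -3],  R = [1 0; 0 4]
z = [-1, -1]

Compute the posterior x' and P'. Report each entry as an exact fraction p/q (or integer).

x̄ = F·x = [0, -9]
P̄ = F·P·Fᵀ + Q = [1 0; 0 38]
y = z − H·x̄ = [17, -28]
S = H·P̄·Hᵀ + R = [154 -227; -227 347]
K = P̄·Hᵀ·S⁻¹ = [574/1909 381/1909; 494/1909 -304/1909]
x' = x̄ + K·y = [-910/1909, -271/1909]
P' = (I − K·H)·P̄ = [954/1909 -190/1909; -190/1909 342/1909]

x' = [-910/1909, -271/1909]
P' = [954/1909 -190/1909; -190/1909 342/1909]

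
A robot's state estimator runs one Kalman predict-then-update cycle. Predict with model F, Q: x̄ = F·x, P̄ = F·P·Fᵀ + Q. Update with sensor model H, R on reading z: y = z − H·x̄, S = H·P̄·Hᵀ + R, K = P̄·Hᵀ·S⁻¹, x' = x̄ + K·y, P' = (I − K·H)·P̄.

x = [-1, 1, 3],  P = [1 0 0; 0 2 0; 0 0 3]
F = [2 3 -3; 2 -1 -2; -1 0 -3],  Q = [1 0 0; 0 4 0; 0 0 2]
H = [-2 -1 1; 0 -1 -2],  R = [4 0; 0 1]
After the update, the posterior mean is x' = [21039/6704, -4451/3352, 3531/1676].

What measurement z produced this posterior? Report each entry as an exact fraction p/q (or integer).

z = [-3, -3]

x̄ = F·x = [-8, -9, -8]
P̄ = F·P·Fᵀ + Q = [50 16 25; 16 22 16; 25 16 30]
S = H·P̄·Hᵀ + R = [188 110; 110 207]
K = P̄·Hᵀ·S⁻¹ = [-11577/26816 -1199/13408; -963/13408 -1493/6704; 227/6704 -1291/3352]
x' − x̄ = [74671/6704, 25717/3352, 16939/1676] = K·y
y = (KᵀK)⁻¹·Kᵀ·(x' − x̄) = [-20, -28]
z = y + H·x̄ = [-20, -28] + [17, 25] = [-3, -3]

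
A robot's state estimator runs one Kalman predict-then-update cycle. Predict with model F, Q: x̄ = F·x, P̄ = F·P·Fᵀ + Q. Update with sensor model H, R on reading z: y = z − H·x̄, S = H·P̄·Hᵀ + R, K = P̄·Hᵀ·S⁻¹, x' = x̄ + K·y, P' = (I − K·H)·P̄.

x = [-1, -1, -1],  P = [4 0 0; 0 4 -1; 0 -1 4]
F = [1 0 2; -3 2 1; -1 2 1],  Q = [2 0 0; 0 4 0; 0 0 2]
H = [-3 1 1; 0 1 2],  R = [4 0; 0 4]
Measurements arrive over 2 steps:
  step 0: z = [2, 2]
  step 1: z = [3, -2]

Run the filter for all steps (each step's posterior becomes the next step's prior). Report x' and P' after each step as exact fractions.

step 0: x' = [-991/7072, 6209/3536, 27/7072], P' = [2663/3536 2055/1768 -515/3536; 2055/1768 5479/884 -4195/1768; -515/3536 -4195/1768 6351/3536]
step 1: x' = [-8718860/8980973, 5747076/8980973, -8317667/8980973], P' = [5615114/8980973 6073252/8980973 108150/8980973; 6073252/8980973 33929616/8980973 -13005044/8980973; 108150/8980973 -13005044/8980973 12812366/8980973]

step 0: x̄ = F·x = [-3, 0, -2]
step 0: P̄ = F·P·Fᵀ + Q = [22 -8 0; -8 56 28; 0 28 22]
step 0: y = z − H·x̄ = [-5, 6]
step 0: S = H·P̄·Hᵀ + R = [384 208; 208 260]
step 0: K = P̄·Hᵀ·S⁻¹ = [-169/544 385/1768; 23/272 321/884; -19/544 539/1768]
step 0: x' = x̄ + K·y = [-991/7072, 6209/3536, 27/7072]
step 0: P' = (I − K·H)·P̄ = [2663/3536 2055/1768 -515/3536; 2055/1768 5479/884 -4195/1768; -515/3536 -4195/1768 6351/3536]
step 1: x̄ = F·x = [-937/7072, 6959/1768, 12927/3536]
step 1: P̄ = F·P·Fᵀ + Q = [33079/3536 -4513/884 -7393/1768; -4513/884 3271/221 4703/442; -7393/1768 4703/442 13695/884]
step 1: y = z − H·x̄ = [-35285/7072, -11711/884]
step 1: S = H·P̄·Hᵀ + R = [691247/3536 52205/442; 52205/442 27256/221]
step 1: K = P̄·Hᵀ·S⁻¹ = [-2665985/8980973 1572388/8980973; 676204/8980973 1979882/8980973; -129282/8980973 3154922/8980973]
step 1: x' = x̄ + K·y = [-8718860/8980973, 5747076/8980973, -8317667/8980973]
step 1: P' = (I − K·H)·P̄ = [5615114/8980973 6073252/8980973 108150/8980973; 6073252/8980973 33929616/8980973 -13005044/8980973; 108150/8980973 -13005044/8980973 12812366/8980973]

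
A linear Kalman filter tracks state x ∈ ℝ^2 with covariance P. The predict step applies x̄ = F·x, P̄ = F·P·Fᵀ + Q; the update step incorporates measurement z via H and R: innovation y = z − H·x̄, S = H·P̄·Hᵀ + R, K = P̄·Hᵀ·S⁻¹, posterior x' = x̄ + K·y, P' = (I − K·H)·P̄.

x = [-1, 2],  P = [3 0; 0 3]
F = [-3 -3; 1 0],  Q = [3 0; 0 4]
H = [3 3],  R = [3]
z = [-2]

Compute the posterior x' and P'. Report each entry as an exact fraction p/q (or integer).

x̄ = F·x = [-3, -1]
P̄ = F·P·Fᵀ + Q = [57 -9; -9 7]
y = z − H·x̄ = [10]
S = H·P̄·Hᵀ + R = [417]
K = P̄·Hᵀ·S⁻¹ = [48/139; -2/139]
x' = x̄ + K·y = [63/139, -159/139]
P' = (I − K·H)·P̄ = [1011/139 -963/139; -963/139 961/139]

x' = [63/139, -159/139]
P' = [1011/139 -963/139; -963/139 961/139]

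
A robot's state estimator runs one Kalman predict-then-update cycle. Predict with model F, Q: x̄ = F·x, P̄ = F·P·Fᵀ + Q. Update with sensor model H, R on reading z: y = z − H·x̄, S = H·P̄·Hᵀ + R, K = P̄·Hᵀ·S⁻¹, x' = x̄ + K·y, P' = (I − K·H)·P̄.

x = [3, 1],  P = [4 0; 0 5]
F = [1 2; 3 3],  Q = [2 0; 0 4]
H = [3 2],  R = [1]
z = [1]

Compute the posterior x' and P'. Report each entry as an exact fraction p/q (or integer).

x' = [-761/1079, 1700/1079]
P' = [1810/1079 -2634/1079; -2634/1079 4099/1079]

x̄ = F·x = [5, 12]
P̄ = F·P·Fᵀ + Q = [26 42; 42 85]
y = z − H·x̄ = [-38]
S = H·P̄·Hᵀ + R = [1079]
K = P̄·Hᵀ·S⁻¹ = [162/1079; 296/1079]
x' = x̄ + K·y = [-761/1079, 1700/1079]
P' = (I − K·H)·P̄ = [1810/1079 -2634/1079; -2634/1079 4099/1079]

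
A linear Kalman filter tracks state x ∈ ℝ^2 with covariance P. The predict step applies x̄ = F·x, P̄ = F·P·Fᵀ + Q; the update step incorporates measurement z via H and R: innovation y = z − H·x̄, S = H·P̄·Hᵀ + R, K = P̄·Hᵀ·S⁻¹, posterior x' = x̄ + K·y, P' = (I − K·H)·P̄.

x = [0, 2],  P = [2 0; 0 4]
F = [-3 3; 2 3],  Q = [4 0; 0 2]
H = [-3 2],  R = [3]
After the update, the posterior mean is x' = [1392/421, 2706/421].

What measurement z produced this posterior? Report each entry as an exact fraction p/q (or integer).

z = [3]

x̄ = F·x = [6, 6]
P̄ = F·P·Fᵀ + Q = [58 24; 24 46]
S = H·P̄·Hᵀ + R = [421]
K = P̄·Hᵀ·S⁻¹ = [-126/421; 20/421]
x' − x̄ = [-1134/421, 180/421] = K·y
y = (KᵀK)⁻¹·Kᵀ·(x' − x̄) = [9]
z = y + H·x̄ = [9] + [-6] = [3]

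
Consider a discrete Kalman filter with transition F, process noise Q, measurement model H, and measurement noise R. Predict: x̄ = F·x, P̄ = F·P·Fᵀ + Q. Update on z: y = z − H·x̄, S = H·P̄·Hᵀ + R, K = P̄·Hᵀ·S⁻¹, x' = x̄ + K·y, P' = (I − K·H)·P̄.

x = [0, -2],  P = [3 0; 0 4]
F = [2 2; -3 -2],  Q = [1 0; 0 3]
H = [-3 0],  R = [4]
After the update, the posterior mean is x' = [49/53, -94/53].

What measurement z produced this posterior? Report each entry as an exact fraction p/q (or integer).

x̄ = F·x = [-4, 4]
P̄ = F·P·Fᵀ + Q = [29 -34; -34 46]
S = H·P̄·Hᵀ + R = [265]
K = P̄·Hᵀ·S⁻¹ = [-87/265; 102/265]
x' − x̄ = [261/53, -306/53] = K·y
y = (KᵀK)⁻¹·Kᵀ·(x' − x̄) = [-15]
z = y + H·x̄ = [-15] + [12] = [-3]

z = [-3]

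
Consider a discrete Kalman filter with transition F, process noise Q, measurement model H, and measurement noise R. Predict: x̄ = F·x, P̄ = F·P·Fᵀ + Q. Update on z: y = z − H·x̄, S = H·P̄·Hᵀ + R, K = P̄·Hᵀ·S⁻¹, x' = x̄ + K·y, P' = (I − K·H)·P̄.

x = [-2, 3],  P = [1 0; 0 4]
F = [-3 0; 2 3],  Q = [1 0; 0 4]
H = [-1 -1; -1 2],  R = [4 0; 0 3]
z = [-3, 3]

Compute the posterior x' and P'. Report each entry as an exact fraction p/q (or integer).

x' = [4748/2307, 5437/2307]
P' = [3898/2307 974/2307; 974/2307 1678/2307]

x̄ = F·x = [6, 5]
P̄ = F·P·Fᵀ + Q = [10 -6; -6 44]
y = z − H·x̄ = [8, -1]
S = H·P̄·Hᵀ + R = [46 -72; -72 213]
K = P̄·Hᵀ·S⁻¹ = [-406/769 -650/2307; -221/769 794/2307]
x' = x̄ + K·y = [4748/2307, 5437/2307]
P' = (I − K·H)·P̄ = [3898/2307 974/2307; 974/2307 1678/2307]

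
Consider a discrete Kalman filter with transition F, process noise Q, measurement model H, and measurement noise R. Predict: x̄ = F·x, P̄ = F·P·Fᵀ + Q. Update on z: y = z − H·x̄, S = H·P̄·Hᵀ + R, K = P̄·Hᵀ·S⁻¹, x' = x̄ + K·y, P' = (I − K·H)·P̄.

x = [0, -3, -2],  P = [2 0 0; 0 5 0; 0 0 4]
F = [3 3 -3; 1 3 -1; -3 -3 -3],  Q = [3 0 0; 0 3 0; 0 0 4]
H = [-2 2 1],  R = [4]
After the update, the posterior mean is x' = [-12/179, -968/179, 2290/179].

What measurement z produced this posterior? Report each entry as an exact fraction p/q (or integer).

z = [2]

x̄ = F·x = [-3, -7, 15]
P̄ = F·P·Fᵀ + Q = [102 63 -27; 63 54 -39; -27 -39 103]
S = H·P̄·Hᵀ + R = [179]
K = P̄·Hᵀ·S⁻¹ = [-105/179; -57/179; 79/179]
x' − x̄ = [525/179, 285/179, -395/179] = K·y
y = (KᵀK)⁻¹·Kᵀ·(x' − x̄) = [-5]
z = y + H·x̄ = [-5] + [7] = [2]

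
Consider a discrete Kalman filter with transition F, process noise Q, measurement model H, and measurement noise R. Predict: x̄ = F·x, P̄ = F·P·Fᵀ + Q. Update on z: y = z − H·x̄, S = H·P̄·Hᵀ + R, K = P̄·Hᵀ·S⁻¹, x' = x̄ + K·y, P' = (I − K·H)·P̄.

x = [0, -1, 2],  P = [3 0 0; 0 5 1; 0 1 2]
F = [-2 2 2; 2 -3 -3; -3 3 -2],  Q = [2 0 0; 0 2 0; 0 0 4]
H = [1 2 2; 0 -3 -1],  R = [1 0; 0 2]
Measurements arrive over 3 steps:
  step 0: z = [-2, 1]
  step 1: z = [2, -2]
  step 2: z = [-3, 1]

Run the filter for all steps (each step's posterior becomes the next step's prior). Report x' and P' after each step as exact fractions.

step 0: x̄ = F·x = [2, -3, -7]
step 0: P̄ = F·P·Fᵀ + Q = [50 -66 42; -66 95 -54; 42 -54 72]
step 0: y = z − H·x̄ = [16, -15]
step 0: S = H·P̄·Hᵀ + R = [191 -126; -126 605]
step 0: K = P̄·Hᵀ·S⁻¹ = [20866/99679 30048/99679; -19426/99679 -42105/99679; 58530/99679 27018/99679]
step 0: x' = x̄ + K·y = [82494/99679, 21722/99679, -166543/99679]
step 0: P' = (I − K·H)·P̄ = [254730/99679 28418/99679 -145350/99679; 28418/99679 54066/99679 -77988/99679; -145350/99679 -77988/99679 179928/99679]
step 1: x̄ = F·x = [-454630/99679, 599451/99679, 150770/99679]
step 1: P̄ = F·P·Fᵀ + Q = [2465806/99679 -2656348/99679 926772/99679; -2656348/99679 3323624/99679 -1001922/99679; 926772/99679 -1001922/99679 2577724/99679]
step 1: y = z − H·x̄ = [-846454/99679, 1749765/99679]
step 1: S = H·P̄·Hᵀ + R = [11237197/99679 -10039544/99679; -10039544/99679 26678166/99679]
step 1: K = P̄·Hᵀ·S⁻¹ = [221714454/998180977 346926920/998180977; -185762088/998180977 -405485217/998180977; 567325808/998180977 229511871/998180977]
step 1: x' = x̄ + K·y = [-345444094/998180977, 462442506/998180977, 721038387/998180977]
step 1: P' = (I − K·H)·P̄ = [2391738214/998180977 195579020/998180977 -1280590900/998180977; 195579020/998180977 500820494/998180977 -691491048/998180977; -1280590900/998180977 -691491048/998180977 1615449402/998180977]
step 2: x̄ = F·x = [3057849974/998180977, -4241330867/998180977, 981583026/998180977]
step 2: P̄ = F·P·Fᵀ + Q = [23176561050/998180977 -24816798456/998180977 9724806104/998180977; -24816798456/998180977 31183047570/998180977 -10559913374/998180977; 9724806104/998180977 -10559913374/998180977 25897929304/998180977]
step 2: y = z − H·x̄ = [467102777/998180977, -10744228598/998180977]
step 2: S = H·P̄·Hᵀ + R = [107651373123/998180977 -89689247772/998180977; -89689247772/998180977 245182239144/998180977]
step 2: K = P̄·Hᵀ·S⁻¹ = [170605902334/765978480111 88206393961/255326160037; -142552110796/765978480111 -103804902569/255326160037; 435130436369/765978480111 708946363081/3063913920444]
step 2: x' = x̄ + K·y = [-421958768026/765978480111, 30611834041/765978480111, -1901756013173/1531956960222]
step 2: P' = (I − K·H)·P̄ = [1823940153962/765978480111 148714381024/765978480111 -325127168946/255326160037; 148714381024/765978480111 384231330662/765978480111 -176621525524/255326160037; -325127168946/255326160037 -176621525524/255326160037 2470241096351/1531956960222]

step 0: x' = [82494/99679, 21722/99679, -166543/99679], P' = [254730/99679 28418/99679 -145350/99679; 28418/99679 54066/99679 -77988/99679; -145350/99679 -77988/99679 179928/99679]
step 1: x' = [-345444094/998180977, 462442506/998180977, 721038387/998180977], P' = [2391738214/998180977 195579020/998180977 -1280590900/998180977; 195579020/998180977 500820494/998180977 -691491048/998180977; -1280590900/998180977 -691491048/998180977 1615449402/998180977]
step 2: x' = [-421958768026/765978480111, 30611834041/765978480111, -1901756013173/1531956960222], P' = [1823940153962/765978480111 148714381024/765978480111 -325127168946/255326160037; 148714381024/765978480111 384231330662/765978480111 -176621525524/255326160037; -325127168946/255326160037 -176621525524/255326160037 2470241096351/1531956960222]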